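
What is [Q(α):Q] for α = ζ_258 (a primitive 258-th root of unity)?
[Q(α):Q] = 84

The minimal polynomial of ζ_258 over Q is the 258-th cyclotomic polynomial Φ_258(x), which is irreducible over Q and has degree φ(258) = 84. Hence [Q(α):Q] = φ(258) = 84.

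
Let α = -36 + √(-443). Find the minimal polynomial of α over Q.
m_α(x) = x^2 + 72x + 1739

From α + 36 = √(-443), squaring gives (α + 36)^2 = -443, i.e. α^2 + 72α + 1296 = -443, so α^2 + 72α + 1739 = 0. The discriminant of x^2 + 72x + 1739 is (72)^2 - 4·(1739) = 5184 - 6956 = -1772, and 4·(-443) is not a perfect square in Q since -443 is squarefree and ≠ 1. Hence x^2 + 72x + 1739 is irreducible over Q and is the minimal polynomial of α.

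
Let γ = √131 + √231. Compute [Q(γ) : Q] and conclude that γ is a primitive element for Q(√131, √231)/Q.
[Q(γ) : Q] = 4 (equivalently, Q(γ) = Q(√131, √231))

Obviously Q(γ) ⊆ Q(√131, √231), and [Q(√131, √231):Q] = 4 (since 131, 231 are distinct squarefree integers > 1 with 30261 not a perfect square). To show equality we compute the minimal polynomial of γ. From γ = √131 + √231: γ^2 = 131 + 2√(30261) + 231 = 362 + 2√(30261), so γ^2 - 362 = 2√(30261); squaring, (γ^2 - 362)^2 = 4·30261, i.e. γ^4 - 724γ^2 + 131044 - 121044 = 0, i.e. γ^4 - 724γ^2 + 10000 = 0. So γ is a root of x^4 - 724x^2 + 10000. This polynomial is irreducible over Q: it has no rational root (each ±√131 ± √231 is irrational), and any factorization into two quadratics over Q would force √(30261) ∈ Q (pairing opposite roots) or √131, √231 ∈ Q (other pairings), all impossible. Hence [Q(γ):Q] = 4 = [Q(√131, √231):Q], so Q(γ) = Q(√131, √231).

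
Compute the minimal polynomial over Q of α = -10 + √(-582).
m_α(x) = x^2 + 20x + 682

From α + 10 = √(-582), squaring gives (α + 10)^2 = -582, i.e. α^2 + 20α + 100 = -582, so α^2 + 20α + 682 = 0. The discriminant of x^2 + 20x + 682 is (20)^2 - 4·(682) = 400 - 2728 = -2328, and 4·(-582) is not a perfect square in Q since -582 is squarefree and ≠ 1. Hence x^2 + 20x + 682 is irreducible over Q and is the minimal polynomial of α.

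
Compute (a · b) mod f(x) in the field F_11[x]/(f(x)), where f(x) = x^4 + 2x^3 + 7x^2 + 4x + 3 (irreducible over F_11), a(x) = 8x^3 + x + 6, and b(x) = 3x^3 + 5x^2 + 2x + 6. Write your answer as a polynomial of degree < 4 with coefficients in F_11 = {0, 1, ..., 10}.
a · b ≡ 10x^2 + 2x + 6 (mod f(x))

Multiply in F_11[x]: a(x)·b(x) = (8x^3 + x + 6)·(3x^3 + 5x^2 + 2x + 6) = 2x^6 + 7x^5 + 8x^4 + 5x^3 + 10x^2 + 7x + 3. This has degree ≥ 4, so divide by f(x) over F_11: 2x^6 + 7x^5 + 8x^4 + 5x^3 + 10x^2 + 7x + 3 = (2x^2 + 3x + 10)·(x^4 + 2x^3 + 7x^2 + 4x + 3) + (10x^2 + 2x + 6). Hence a·b ≡ 10x^2 + 2x + 6 (mod f). (F_11[x]/(f) is a field with 11^4 = 14641 elements since f is irreducible of degree 4.)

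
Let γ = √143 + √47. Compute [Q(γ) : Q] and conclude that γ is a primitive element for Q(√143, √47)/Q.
[Q(γ) : Q] = 4 (equivalently, Q(γ) = Q(√143, √47))

Obviously Q(γ) ⊆ Q(√143, √47), and [Q(√143, √47):Q] = 4 (since 143, 47 are distinct squarefree integers > 1 with 6721 not a perfect square). To show equality we compute the minimal polynomial of γ. From γ = √143 + √47: γ^2 = 143 + 2√(6721) + 47 = 190 + 2√(6721), so γ^2 - 190 = 2√(6721); squaring, (γ^2 - 190)^2 = 4·6721, i.e. γ^4 - 380γ^2 + 36100 - 26884 = 0, i.e. γ^4 - 380γ^2 + 9216 = 0. So γ is a root of x^4 - 380x^2 + 9216. This polynomial is irreducible over Q: it has no rational root (each ±√143 ± √47 is irrational), and any factorization into two quadratics over Q would force √(6721) ∈ Q (pairing opposite roots) or √143, √47 ∈ Q (other pairings), all impossible. Hence [Q(γ):Q] = 4 = [Q(√143, √47):Q], so Q(γ) = Q(√143, √47).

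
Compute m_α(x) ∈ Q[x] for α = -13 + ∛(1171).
m_α(x) = x^3 + 39x^2 + 507x + 1026

Set β = α + 13 = ∛(1171), so β^3 = 1171. Then (α + 13)^3 - 1171 = 0, i.e. α is a root of g(x) = (x + 13)^3 - 1171 = x^3 + 39x^2 + 507x + 1026. Since g(x) = h(x + 13) where h(x) = x^3 - 1171, and h is irreducible over Q (because 1171 is not a perfect cube, so h has no rational root, and a monic cubic with no rational root is irreducible), g is also irreducible (irreducibility is preserved under the substitution x → x + 13). Hence m_α(x) = x^3 + 39x^2 + 507x + 1026.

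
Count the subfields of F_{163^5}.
F_{163^5} has 2 subfields

The subfields of F_{p^n} are exactly the fields F_{p^d} for d | n (each is the fixed field of the unique index-d subgroup of Gal(F_{p^n}/F_p) ≅ Z/nZ). The divisors of n = 5 are {1, 5}, giving 2 subfields: F_{163^1}, F_{163^5}.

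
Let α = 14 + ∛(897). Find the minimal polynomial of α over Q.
m_α(x) = x^3 - 42x^2 + 588x - 3641

Set β = α - 14 = ∛(897), so β^3 = 897. Then (α - 14)^3 - 897 = 0, i.e. α is a root of g(x) = (x - 14)^3 - 897 = x^3 - 42x^2 + 588x - 3641. Since g(x) = h(x - 14) where h(x) = x^3 - 897, and h is irreducible over Q (because 897 is not a perfect cube, so h has no rational root, and a monic cubic with no rational root is irreducible), g is also irreducible (irreducibility is preserved under the substitution x → x - 14). Hence m_α(x) = x^3 - 42x^2 + 588x - 3641.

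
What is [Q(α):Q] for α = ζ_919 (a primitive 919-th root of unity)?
[Q(α):Q] = 918

The minimal polynomial of ζ_919 over Q is the 919-th cyclotomic polynomial Φ_919(x), which is irreducible over Q and has degree φ(919) = 918. Hence [Q(α):Q] = φ(919) = 918.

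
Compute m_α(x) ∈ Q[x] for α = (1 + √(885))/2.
m_α(x) = x^2 - x - 221

From 2α - 1 = √(885), squaring gives (2α - 1)^2 = 885, i.e. 4α^2 - 4α + 1 = 885, so α^2 - α + (1 - 885)/4 = 0. Since 885 ≡ 1 (mod 4), (1 - 885)/4 = -221 ∈ Z. The polynomial x^2 - x - 221 has discriminant 1 - 4·(-221) = 885, which is not a perfect square in Q (d = 885 is squarefree and ≠ 1), so x^2 - x - 221 is irreducible over Q. It is the minimal polynomial of α.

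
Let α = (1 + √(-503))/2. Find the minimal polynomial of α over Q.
m_α(x) = x^2 - x + 126

From 2α - 1 = √(-503), squaring gives (2α - 1)^2 = -503, i.e. 4α^2 - 4α + 1 = -503, so α^2 - α + (1 + 503)/4 = 0. Since -503 ≡ 1 (mod 4), (1 + 503)/4 = 126 ∈ Z. The polynomial x^2 - x + 126 has discriminant 1 - 4·(126) = -503, which is not a perfect square in Q (d = -503 is squarefree and ≠ 1), so x^2 - x + 126 is irreducible over Q. It is the minimal polynomial of α.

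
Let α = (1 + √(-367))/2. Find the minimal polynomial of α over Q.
m_α(x) = x^2 - x + 92

From 2α - 1 = √(-367), squaring gives (2α - 1)^2 = -367, i.e. 4α^2 - 4α + 1 = -367, so α^2 - α + (1 + 367)/4 = 0. Since -367 ≡ 1 (mod 4), (1 + 367)/4 = 92 ∈ Z. The polynomial x^2 - x + 92 has discriminant 1 - 4·(92) = -367, which is not a perfect square in Q (d = -367 is squarefree and ≠ 1), so x^2 - x + 92 is irreducible over Q. It is the minimal polynomial of α.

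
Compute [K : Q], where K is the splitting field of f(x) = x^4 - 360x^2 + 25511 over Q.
[K : Q] = 4

Solving the quadratic in x^2: x^2 = (360 ± √(360^2 - 4·25511))/2 = (360 ± √27556)/2 = (360 ± 166)/2, giving x^2 = 263 or x^2 = 97. So f(x) = (x^2 - 263)(x^2 - 97) and the roots of f are ±√263, ±√97. Hence the splitting field is K = Q(√263, √97). Since 263 and 97 are distinct squarefree integers > 1, their product 25511 is not a perfect square, so √97 ∉ Q(√263). By the tower law [K:Q] = [Q(√263,√97):Q(√263)] · [Q(√263):Q] = 2 · 2 = 4.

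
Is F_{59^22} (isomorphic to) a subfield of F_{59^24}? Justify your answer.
No: F_{59^22} is not a subfield of F_{59^24}

F_{p^m} embeds in F_{p^n} iff m | n. Here 22 ∤ 24 (since 24 = 1·22 + 2 with remainder 2 ≠ 0), so F_{59^22} is not a subfield of F_{59^24}. Equivalently: if it were, the tower law would give 22 = [F_{59^22}:F_59] dividing [F_{59^24}:F_59] = 24, contradiction.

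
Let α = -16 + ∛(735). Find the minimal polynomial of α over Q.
m_α(x) = x^3 + 48x^2 + 768x + 3361

Set β = α + 16 = ∛(735), so β^3 = 735. Then (α + 16)^3 - 735 = 0, i.e. α is a root of g(x) = (x + 16)^3 - 735 = x^3 + 48x^2 + 768x + 3361. Since g(x) = h(x + 16) where h(x) = x^3 - 735, and h is irreducible over Q (because 735 is not a perfect cube, so h has no rational root, and a monic cubic with no rational root is irreducible), g is also irreducible (irreducibility is preserved under the substitution x → x + 16). Hence m_α(x) = x^3 + 48x^2 + 768x + 3361.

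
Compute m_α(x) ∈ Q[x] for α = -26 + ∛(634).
m_α(x) = x^3 + 78x^2 + 2028x + 16942

Set β = α + 26 = ∛(634), so β^3 = 634. Then (α + 26)^3 - 634 = 0, i.e. α is a root of g(x) = (x + 26)^3 - 634 = x^3 + 78x^2 + 2028x + 16942. Since g(x) = h(x + 26) where h(x) = x^3 - 634, and h is irreducible over Q (because 634 is not a perfect cube, so h has no rational root, and a monic cubic with no rational root is irreducible), g is also irreducible (irreducibility is preserved under the substitution x → x + 26). Hence m_α(x) = x^3 + 78x^2 + 2028x + 16942.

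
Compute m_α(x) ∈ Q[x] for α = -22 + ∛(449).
m_α(x) = x^3 + 66x^2 + 1452x + 10199

Set β = α + 22 = ∛(449), so β^3 = 449. Then (α + 22)^3 - 449 = 0, i.e. α is a root of g(x) = (x + 22)^3 - 449 = x^3 + 66x^2 + 1452x + 10199. Since g(x) = h(x + 22) where h(x) = x^3 - 449, and h is irreducible over Q (because 449 is not a perfect cube, so h has no rational root, and a monic cubic with no rational root is irreducible), g is also irreducible (irreducibility is preserved under the substitution x → x + 22). Hence m_α(x) = x^3 + 66x^2 + 1452x + 10199.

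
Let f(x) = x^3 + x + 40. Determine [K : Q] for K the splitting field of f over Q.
[K : Q] = 6

By the rational root test, any rational root of the monic integer polynomial f(x) = x^3 + x + 40 must be an integer dividing the constant term 40, i.e. one of ±{1, 2, 4, 5, 8, 10, 20, 40}. Evaluating: f(1) = 42, f(-1) = 38, f(2) = 50, f(-2) = 30, f(4) = 108, f(-4) = -28, f(5) = 170, f(-5) = -90, f(8) = 560, f(-8) = -480, f(10) = 1050, f(-10) = -970, f(20) = 8060, f(-20) = -7980, f(40) = 64080, f(-40) = -64000; none is 0, so f has no rational root and is therefore irreducible over Q (a cubic with no linear factor over a field is irreducible). For an irreducible cubic, the Galois group is A_3 or S_3 according as the discriminant disc(f) = -4a^3 - 27b^2 = -4·(1)^3 - 27·(40)^2 = -43204 is or is not a square in Q. Here disc(f) = -43204 is not a perfect square in Q, so the Galois group of f over Q is not contained in A_3 and must be all of S_3. The splitting field has degree |S_3| = 6 over Q, so [K : Q] = 6.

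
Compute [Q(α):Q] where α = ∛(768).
[Q(α):Q] = 3

The minimal polynomial of α is x^3 - 768, irreducible over Q since 768 is not a perfect cube (so x^3 - 768 has no rational root). Hence [Q(α):Q] = deg(m_α) = 3.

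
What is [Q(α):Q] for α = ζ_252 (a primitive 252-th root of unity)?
[Q(α):Q] = 72

The minimal polynomial of ζ_252 over Q is the 252-th cyclotomic polynomial Φ_252(x), which is irreducible over Q and has degree φ(252) = 72. Hence [Q(α):Q] = φ(252) = 72.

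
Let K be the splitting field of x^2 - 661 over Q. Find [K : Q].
[K : Q] = 2

f(x) = x^2 - 661 factors as (x - √661)(x + √661). The splitting field is K = Q(√661). Since 661 is squarefree and > 1, it is not a perfect square, so x^2 - 661 is irreducible over Q and [Q(√661) : Q] = 2. Hence [K : Q] = 2.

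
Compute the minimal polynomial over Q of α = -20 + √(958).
m_α(x) = x^2 + 40x - 558

From α + 20 = √(958), squaring gives (α + 20)^2 = 958, i.e. α^2 + 40α + 400 = 958, so α^2 + 40α - 558 = 0. The discriminant of x^2 + 40x - 558 is (40)^2 - 4·(-558) = 1600 + 2232 = 3832, and 4·(958) is not a perfect square in Q since 958 is squarefree and ≠ 1. Hence x^2 + 40x - 558 is irreducible over Q and is the minimal polynomial of α.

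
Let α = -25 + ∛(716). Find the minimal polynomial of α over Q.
m_α(x) = x^3 + 75x^2 + 1875x + 14909

Set β = α + 25 = ∛(716), so β^3 = 716. Then (α + 25)^3 - 716 = 0, i.e. α is a root of g(x) = (x + 25)^3 - 716 = x^3 + 75x^2 + 1875x + 14909. Since g(x) = h(x + 25) where h(x) = x^3 - 716, and h is irreducible over Q (because 716 is not a perfect cube, so h has no rational root, and a monic cubic with no rational root is irreducible), g is also irreducible (irreducibility is preserved under the substitution x → x + 25). Hence m_α(x) = x^3 + 75x^2 + 1875x + 14909.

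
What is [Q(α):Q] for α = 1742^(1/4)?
[Q(α):Q] = 4

α is a root of x^4 - 1742. By Eisenstein's criterion at the prime p = 2 (which divides the constant term 1742 but p^2 = 4 does not, since 1742 is squarefree), x^4 - 1742 is irreducible over Q. Hence [Q(α):Q] = 4.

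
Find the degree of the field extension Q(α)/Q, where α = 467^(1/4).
[Q(α):Q] = 4

α is a root of x^4 - 467. By Eisenstein's criterion at the prime p = 467 (which divides the constant term 467 but p^2 = 218089 does not, since 467 is squarefree), x^4 - 467 is irreducible over Q. Hence [Q(α):Q] = 4.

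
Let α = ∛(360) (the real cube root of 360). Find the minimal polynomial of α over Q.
m_α(x) = x^3 - 360

α satisfies α^3 = 360, so x^3 - 360 annihilates α. By the rational root test, a rational root p/q (in lowest terms) of x^3 - 360 would satisfy p^3 = 360 q^3, forcing q = 1 and p^3 = 360; but 360 is not a perfect cube, contradiction. A monic cubic over Q with no rational root is irreducible (any nontrivial factorization would include a linear factor). Hence x^3 - 360 is the minimal polynomial of α, and in particular [Q(α):Q] = 3.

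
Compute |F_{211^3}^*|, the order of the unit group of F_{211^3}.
|F_{211^3}^*| = 9393930

F_{211^3} has 211^3 = 9393931 elements; its multiplicative group consists of all nonzero elements, so |F_{211^3}^*| = 9393931 - 1 = 9393930. (It is cyclic since any finite subgroup of the multiplicative group of a field is cyclic.)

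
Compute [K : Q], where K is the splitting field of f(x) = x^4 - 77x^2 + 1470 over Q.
[K : Q] = 4

Solving the quadratic in x^2: x^2 = (77 ± √(77^2 - 4·1470))/2 = (77 ± √49)/2 = (77 ± 7)/2, giving x^2 = 35 or x^2 = 42. So f(x) = (x^2 - 35)(x^2 - 42) and the roots of f are ±√35, ±√42. Hence the splitting field is K = Q(√35, √42). Since 35 and 42 are distinct squarefree integers > 1, their product 1470 is not a perfect square, so √42 ∉ Q(√35). By the tower law [K:Q] = [Q(√35,√42):Q(√35)] · [Q(√35):Q] = 2 · 2 = 4.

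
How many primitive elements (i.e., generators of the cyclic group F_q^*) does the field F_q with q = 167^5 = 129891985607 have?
There are φ(129891985606) = 63145740000 primitive elements

F_q^* is cyclic of order q - 1 = 129891985606. A cyclic group of order m has exactly φ(m) generators. Here m = 129891985606 = 2 · 71 · 83 · 571 · 19301, so the number of primitive elements is φ(129891985606) = 63145740000.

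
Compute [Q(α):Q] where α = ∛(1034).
[Q(α):Q] = 3

The minimal polynomial of α is x^3 - 1034, irreducible over Q since 1034 is not a perfect cube (so x^3 - 1034 has no rational root). Hence [Q(α):Q] = deg(m_α) = 3.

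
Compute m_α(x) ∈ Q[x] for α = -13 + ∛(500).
m_α(x) = x^3 + 39x^2 + 507x + 1697

Set β = α + 13 = ∛(500), so β^3 = 500. Then (α + 13)^3 - 500 = 0, i.e. α is a root of g(x) = (x + 13)^3 - 500 = x^3 + 39x^2 + 507x + 1697. Since g(x) = h(x + 13) where h(x) = x^3 - 500, and h is irreducible over Q (because 500 is not a perfect cube, so h has no rational root, and a monic cubic with no rational root is irreducible), g is also irreducible (irreducibility is preserved under the substitution x → x + 13). Hence m_α(x) = x^3 + 39x^2 + 507x + 1697.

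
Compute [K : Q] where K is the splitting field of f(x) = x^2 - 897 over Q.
[K : Q] = 2

f(x) = x^2 - 897 factors as (x - √897)(x + √897). The splitting field is K = Q(√897). Since 897 is squarefree and > 1, it is not a perfect square, so x^2 - 897 is irreducible over Q and [Q(√897) : Q] = 2. Hence [K : Q] = 2.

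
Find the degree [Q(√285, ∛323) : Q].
[Q(√285, ∛323) : Q] = 6

Let L = Q(√285, ∛323). Since Q(√285) ⊂ L and [Q(√285):Q] = 2, the tower law gives 2 | [L:Q]. Likewise Q(∛323) ⊂ L with [Q(∛323):Q] = 3 (because 323 is not a perfect cube), so 3 | [L:Q]. As gcd(2,3) = 1, [L:Q] is divisible by 6. Conversely L is generated over Q by √285 and ∛323, so [L:Q] ≤ 2·3 = 6. Therefore [Q(√285, ∛323) : Q] = 6.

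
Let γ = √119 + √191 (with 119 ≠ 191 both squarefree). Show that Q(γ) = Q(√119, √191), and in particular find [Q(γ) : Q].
[Q(γ) : Q] = 4 (equivalently, Q(γ) = Q(√119, √191))

Obviously Q(γ) ⊆ Q(√119, √191), and [Q(√119, √191):Q] = 4 (since 119, 191 are distinct squarefree integers > 1 with 22729 not a perfect square). To show equality we compute the minimal polynomial of γ. From γ = √119 + √191: γ^2 = 119 + 2√(22729) + 191 = 310 + 2√(22729), so γ^2 - 310 = 2√(22729); squaring, (γ^2 - 310)^2 = 4·22729, i.e. γ^4 - 620γ^2 + 96100 - 90916 = 0, i.e. γ^4 - 620γ^2 + 5184 = 0. So γ is a root of x^4 - 620x^2 + 5184. This polynomial is irreducible over Q: it has no rational root (each ±√119 ± √191 is irrational), and any factorization into two quadratics over Q would force √(22729) ∈ Q (pairing opposite roots) or √119, √191 ∈ Q (other pairings), all impossible. Hence [Q(γ):Q] = 4 = [Q(√119, √191):Q], so Q(γ) = Q(√119, √191).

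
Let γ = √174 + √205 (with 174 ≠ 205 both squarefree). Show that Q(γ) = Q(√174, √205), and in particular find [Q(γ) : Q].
[Q(γ) : Q] = 4 (equivalently, Q(γ) = Q(√174, √205))

Obviously Q(γ) ⊆ Q(√174, √205), and [Q(√174, √205):Q] = 4 (since 174, 205 are distinct squarefree integers > 1 with 35670 not a perfect square). To show equality we compute the minimal polynomial of γ. From γ = √174 + √205: γ^2 = 174 + 2√(35670) + 205 = 379 + 2√(35670), so γ^2 - 379 = 2√(35670); squaring, (γ^2 - 379)^2 = 4·35670, i.e. γ^4 - 758γ^2 + 143641 - 142680 = 0, i.e. γ^4 - 758γ^2 + 961 = 0. So γ is a root of x^4 - 758x^2 + 961. This polynomial is irreducible over Q: it has no rational root (each ±√174 ± √205 is irrational), and any factorization into two quadratics over Q would force √(35670) ∈ Q (pairing opposite roots) or √174, √205 ∈ Q (other pairings), all impossible. Hence [Q(γ):Q] = 4 = [Q(√174, √205):Q], so Q(γ) = Q(√174, √205).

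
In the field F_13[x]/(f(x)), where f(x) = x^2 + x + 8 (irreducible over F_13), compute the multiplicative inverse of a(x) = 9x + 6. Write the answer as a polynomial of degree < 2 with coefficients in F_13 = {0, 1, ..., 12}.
a(x)^(-1) ≡ 5x + 6 (mod f(x))

Since f is irreducible over F_13, F_13[x]/(f) is a field and a(x) ≠ 0 has an inverse. Apply the extended Euclidean algorithm to f(x) and a(x) in F_13[x]: f(x) = (3x + 1)·a(x) + (2). The last nonzero remainder is the constant 2 = gcd(f, a) in F_13. Back-substituting through the division chain expresses 2 = s(x)·a(x) + t(x)·f(x) with s(x) ≡ 10x + 12 (mod f), so (10x + 12)·a(x) ≡ 2 (mod f). Multiplying by 2^(-1) ≡ 7 in F_13 gives a(x)^(-1) ≡ 7·(10x + 12) ≡ 5x + 6 (mod f). Check: (9x + 6)·(5x + 6) = 6x^2 + 6x + 10 ≡ 1 (mod x^2 + x + 8).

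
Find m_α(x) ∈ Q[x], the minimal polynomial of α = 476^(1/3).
m_α(x) = x^3 - 476

α satisfies α^3 = 476, so x^3 - 476 annihilates α. By the rational root test, a rational root p/q (in lowest terms) of x^3 - 476 would satisfy p^3 = 476 q^3, forcing q = 1 and p^3 = 476; but 476 is not a perfect cube, contradiction. A monic cubic over Q with no rational root is irreducible (any nontrivial factorization would include a linear factor). Hence x^3 - 476 is the minimal polynomial of α, and in particular [Q(α):Q] = 3.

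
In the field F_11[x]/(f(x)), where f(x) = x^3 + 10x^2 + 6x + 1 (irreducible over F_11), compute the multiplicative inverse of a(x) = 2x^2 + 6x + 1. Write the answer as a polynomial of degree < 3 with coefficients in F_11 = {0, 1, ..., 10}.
a(x)^(-1) ≡ x^2 + 7x + 1 (mod f(x))

Since f is irreducible over F_11, F_11[x]/(f) is a field and a(x) ≠ 0 has an inverse. Apply the extended Euclidean algorithm to f(x) and a(x) in F_11[x]: f(x) = (6x + 9)·a(x) + (x + 3);  a(x) = (2x)·(x + 3) + (1). The last nonzero remainder is the constant 1 = gcd(f, a) in F_11. Back-substituting through the division chain expresses 1 = s(x)·a(x) + t(x)·f(x) with s(x) ≡ x^2 + 7x + 1 (mod f), so a(x)^(-1) ≡ s(x) = x^2 + 7x + 1 (mod f). Check: (2x^2 + 6x + 1)·(x^2 + 7x + 1) = 2x^4 + 9x^3 + x^2 + 2x + 1 ≡ 1 (mod x^3 + 10x^2 + 6x + 1).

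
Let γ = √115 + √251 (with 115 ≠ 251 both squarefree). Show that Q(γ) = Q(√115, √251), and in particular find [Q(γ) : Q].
[Q(γ) : Q] = 4 (equivalently, Q(γ) = Q(√115, √251))

Obviously Q(γ) ⊆ Q(√115, √251), and [Q(√115, √251):Q] = 4 (since 115, 251 are distinct squarefree integers > 1 with 28865 not a perfect square). To show equality we compute the minimal polynomial of γ. From γ = √115 + √251: γ^2 = 115 + 2√(28865) + 251 = 366 + 2√(28865), so γ^2 - 366 = 2√(28865); squaring, (γ^2 - 366)^2 = 4·28865, i.e. γ^4 - 732γ^2 + 133956 - 115460 = 0, i.e. γ^4 - 732γ^2 + 18496 = 0. So γ is a root of x^4 - 732x^2 + 18496. This polynomial is irreducible over Q: it has no rational root (each ±√115 ± √251 is irrational), and any factorization into two quadratics over Q would force √(28865) ∈ Q (pairing opposite roots) or √115, √251 ∈ Q (other pairings), all impossible. Hence [Q(γ):Q] = 4 = [Q(√115, √251):Q], so Q(γ) = Q(√115, √251).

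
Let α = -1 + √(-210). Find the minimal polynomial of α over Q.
m_α(x) = x^2 + 2x + 211

From α + 1 = √(-210), squaring gives (α + 1)^2 = -210, i.e. α^2 + 2α + 1 = -210, so α^2 + 2α + 211 = 0. The discriminant of x^2 + 2x + 211 is (2)^2 - 4·(211) = 4 - 844 = -840, and 4·(-210) is not a perfect square in Q since -210 is squarefree and ≠ 1. Hence x^2 + 2x + 211 is irreducible over Q and is the minimal polynomial of α.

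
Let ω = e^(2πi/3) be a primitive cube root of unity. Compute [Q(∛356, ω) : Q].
[Q(∛356, ω) : Q] = 6

[Q(∛356):Q] = 3 (min poly x^3 - 356, irreducible since 356 is not a perfect cube). [Q(ω):Q] = 2 (min poly x^2 + x + 1). Since Q(∛356) ⊂ R and ω ∉ R, we have ω ∉ Q(∛356), so x^2 + x + 1 remains irreducible over Q(∛356) and [Q(∛356, ω) : Q(∛356)] = 2. By the tower law, [Q(∛356, ω) : Q] = 3 · 2 = 6. (In fact Q(∛356, ω) is the splitting field of x^3 - 356 over Q.)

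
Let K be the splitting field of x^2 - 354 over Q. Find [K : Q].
[K : Q] = 2

f(x) = x^2 - 354 factors as (x - √354)(x + √354). The splitting field is K = Q(√354). Since 354 is squarefree and > 1, it is not a perfect square, so x^2 - 354 is irreducible over Q and [Q(√354) : Q] = 2. Hence [K : Q] = 2.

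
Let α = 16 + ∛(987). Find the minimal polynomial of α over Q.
m_α(x) = x^3 - 48x^2 + 768x - 5083

Set β = α - 16 = ∛(987), so β^3 = 987. Then (α - 16)^3 - 987 = 0, i.e. α is a root of g(x) = (x - 16)^3 - 987 = x^3 - 48x^2 + 768x - 5083. Since g(x) = h(x - 16) where h(x) = x^3 - 987, and h is irreducible over Q (because 987 is not a perfect cube, so h has no rational root, and a monic cubic with no rational root is irreducible), g is also irreducible (irreducibility is preserved under the substitution x → x - 16). Hence m_α(x) = x^3 - 48x^2 + 768x - 5083.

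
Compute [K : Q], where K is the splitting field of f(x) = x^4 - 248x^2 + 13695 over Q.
[K : Q] = 4

Solving the quadratic in x^2: x^2 = (248 ± √(248^2 - 4·13695))/2 = (248 ± √6724)/2 = (248 ± 82)/2, giving x^2 = 165 or x^2 = 83. So f(x) = (x^2 - 165)(x^2 - 83) and the roots of f are ±√165, ±√83. Hence the splitting field is K = Q(√165, √83). Since 165 and 83 are distinct squarefree integers > 1, their product 13695 is not a perfect square, so √83 ∉ Q(√165). By the tower law [K:Q] = [Q(√165,√83):Q(√165)] · [Q(√165):Q] = 2 · 2 = 4.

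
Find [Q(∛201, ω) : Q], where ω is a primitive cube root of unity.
[Q(∛201, ω) : Q] = 6

[Q(∛201):Q] = 3 (min poly x^3 - 201, irreducible since 201 is not a perfect cube). [Q(ω):Q] = 2 (min poly x^2 + x + 1). Since Q(∛201) ⊂ R and ω ∉ R, we have ω ∉ Q(∛201), so x^2 + x + 1 remains irreducible over Q(∛201) and [Q(∛201, ω) : Q(∛201)] = 2. By the tower law, [Q(∛201, ω) : Q] = 3 · 2 = 6. (In fact Q(∛201, ω) is the splitting field of x^3 - 201 over Q.)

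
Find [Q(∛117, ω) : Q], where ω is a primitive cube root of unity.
[Q(∛117, ω) : Q] = 6

[Q(∛117):Q] = 3 (min poly x^3 - 117, irreducible since 117 is not a perfect cube). [Q(ω):Q] = 2 (min poly x^2 + x + 1). Since Q(∛117) ⊂ R and ω ∉ R, we have ω ∉ Q(∛117), so x^2 + x + 1 remains irreducible over Q(∛117) and [Q(∛117, ω) : Q(∛117)] = 2. By the tower law, [Q(∛117, ω) : Q] = 3 · 2 = 6. (In fact Q(∛117, ω) is the splitting field of x^3 - 117 over Q.)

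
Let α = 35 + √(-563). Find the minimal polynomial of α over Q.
m_α(x) = x^2 - 70x + 1788

From α - 35 = √(-563), squaring gives (α - 35)^2 = -563, i.e. α^2 - 70α + 1225 = -563, so α^2 - 70α + 1788 = 0. The discriminant of x^2 - 70x + 1788 is (-70)^2 - 4·(1788) = 4900 - 7152 = -2252, and 4·(-563) is not a perfect square in Q since -563 is squarefree and ≠ 1. Hence x^2 - 70x + 1788 is irreducible over Q and is the minimal polynomial of α.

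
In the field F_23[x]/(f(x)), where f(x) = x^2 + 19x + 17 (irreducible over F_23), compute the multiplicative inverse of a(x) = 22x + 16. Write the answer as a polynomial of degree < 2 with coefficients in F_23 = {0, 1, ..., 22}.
a(x)^(-1) ≡ 12x + 6 (mod f(x))

Since f is irreducible over F_23, F_23[x]/(f) is a field and a(x) ≠ 0 has an inverse. Apply the extended Euclidean algorithm to f(x) and a(x) in F_23[x]: f(x) = (22x + 11)·a(x) + (2). The last nonzero remainder is the constant 2 = gcd(f, a) in F_23. Back-substituting through the division chain expresses 2 = s(x)·a(x) + t(x)·f(x) with s(x) ≡ x + 12 (mod f), so (x + 12)·a(x) ≡ 2 (mod f). Multiplying by 2^(-1) ≡ 12 in F_23 gives a(x)^(-1) ≡ 12·(x + 12) ≡ 12x + 6 (mod f). Check: (22x + 16)·(12x + 6) = 11x^2 + 2x + 4 ≡ 1 (mod x^2 + 19x + 17).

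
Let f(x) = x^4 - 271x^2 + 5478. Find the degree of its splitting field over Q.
[K : Q] = 4

Solving the quadratic in x^2: x^2 = (271 ± √(271^2 - 4·5478))/2 = (271 ± √51529)/2 = (271 ± 227)/2, giving x^2 = 22 or x^2 = 249. So f(x) = (x^2 - 22)(x^2 - 249) and the roots of f are ±√22, ±√249. Hence the splitting field is K = Q(√22, √249). Since 22 and 249 are distinct squarefree integers > 1, their product 5478 is not a perfect square, so √249 ∉ Q(√22). By the tower law [K:Q] = [Q(√22,√249):Q(√22)] · [Q(√22):Q] = 2 · 2 = 4.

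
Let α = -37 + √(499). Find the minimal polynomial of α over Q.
m_α(x) = x^2 + 74x + 870

From α + 37 = √(499), squaring gives (α + 37)^2 = 499, i.e. α^2 + 74α + 1369 = 499, so α^2 + 74α + 870 = 0. The discriminant of x^2 + 74x + 870 is (74)^2 - 4·(870) = 5476 - 3480 = 1996, and 4·(499) is not a perfect square in Q since 499 is squarefree and ≠ 1. Hence x^2 + 74x + 870 is irreducible over Q and is the minimal polynomial of α.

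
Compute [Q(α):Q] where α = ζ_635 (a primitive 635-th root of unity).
[Q(α):Q] = 504

The minimal polynomial of ζ_635 over Q is the 635-th cyclotomic polynomial Φ_635(x), which is irreducible over Q and has degree φ(635) = 504. Hence [Q(α):Q] = φ(635) = 504.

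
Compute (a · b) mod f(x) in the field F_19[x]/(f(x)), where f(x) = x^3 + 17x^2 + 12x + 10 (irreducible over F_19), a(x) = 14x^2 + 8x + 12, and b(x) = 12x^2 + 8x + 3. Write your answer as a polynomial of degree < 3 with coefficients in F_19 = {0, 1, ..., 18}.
a · b ≡ 6x^2 + 6x + 11 (mod f(x))

Multiply in F_19[x]: a(x)·b(x) = (14x^2 + 8x + 12)·(12x^2 + 8x + 3) = 16x^4 + 18x^3 + 3x^2 + 6x + 17. This has degree ≥ 3, so divide by f(x) over F_19: 16x^4 + 18x^3 + 3x^2 + 6x + 17 = (16x + 12)·(x^3 + 17x^2 + 12x + 10) + (6x^2 + 6x + 11). Hence a·b ≡ 6x^2 + 6x + 11 (mod f). (F_19[x]/(f) is a field with 19^3 = 6859 elements since f is irreducible of degree 3.)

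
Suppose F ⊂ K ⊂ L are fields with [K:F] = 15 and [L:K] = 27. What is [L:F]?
[L:F] = 405

The tower law says that for any tower of field extensions F ⊂ K ⊂ L with finite degrees, [L:F] = [L:K] · [K:F]. Here this gives [L:F] = 27 · 15 = 405.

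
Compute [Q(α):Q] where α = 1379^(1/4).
[Q(α):Q] = 4

α is a root of x^4 - 1379. By Eisenstein's criterion at the prime p = 7 (which divides the constant term 1379 but p^2 = 49 does not, since 1379 is squarefree), x^4 - 1379 is irreducible over Q. Hence [Q(α):Q] = 4.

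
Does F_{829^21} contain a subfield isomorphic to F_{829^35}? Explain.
No: F_{829^35} is not a subfield of F_{829^21}

F_{p^m} embeds in F_{p^n} iff m | n. Here 35 ∤ 21 (since 21 = 0·35 + 21 with remainder 21 ≠ 0), so F_{829^35} is not a subfield of F_{829^21}. Equivalently: if it were, the tower law would give 35 = [F_{829^35}:F_829] dividing [F_{829^21}:F_829] = 21, contradiction.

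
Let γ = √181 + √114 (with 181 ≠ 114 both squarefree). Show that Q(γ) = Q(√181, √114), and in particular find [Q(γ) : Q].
[Q(γ) : Q] = 4 (equivalently, Q(γ) = Q(√181, √114))

Obviously Q(γ) ⊆ Q(√181, √114), and [Q(√181, √114):Q] = 4 (since 181, 114 are distinct squarefree integers > 1 with 20634 not a perfect square). To show equality we compute the minimal polynomial of γ. From γ = √181 + √114: γ^2 = 181 + 2√(20634) + 114 = 295 + 2√(20634), so γ^2 - 295 = 2√(20634); squaring, (γ^2 - 295)^2 = 4·20634, i.e. γ^4 - 590γ^2 + 87025 - 82536 = 0, i.e. γ^4 - 590γ^2 + 4489 = 0. So γ is a root of x^4 - 590x^2 + 4489. This polynomial is irreducible over Q: it has no rational root (each ±√181 ± √114 is irrational), and any factorization into two quadratics over Q would force √(20634) ∈ Q (pairing opposite roots) or √181, √114 ∈ Q (other pairings), all impossible. Hence [Q(γ):Q] = 4 = [Q(√181, √114):Q], so Q(γ) = Q(√181, √114).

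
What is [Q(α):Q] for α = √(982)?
[Q(α):Q] = 2

[Q(α):Q] equals the degree of the minimal polynomial of α. Here α^2 = 982 and x^2 - 982 is irreducible (d = 982 is squarefree, ≠ 1, hence not a square), so deg(m_α) = 2. Thus [Q(α):Q] = 2.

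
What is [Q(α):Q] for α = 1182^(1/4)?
[Q(α):Q] = 4

α is a root of x^4 - 1182. By Eisenstein's criterion at the prime p = 2 (which divides the constant term 1182 but p^2 = 4 does not, since 1182 is squarefree), x^4 - 1182 is irreducible over Q. Hence [Q(α):Q] = 4.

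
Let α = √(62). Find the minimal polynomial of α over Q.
m_α(x) = x^2 - 62

α satisfies α^2 - 62 = 0, so x^2 - 62 annihilates α. Since d = 62 is squarefree and ≠ 1, it is not a perfect square in Q, so x^2 - 62 has no rational root and is therefore irreducible over Q (a degree-2 polynomial over a field is irreducible iff it has no root). Hence m_α(x) = x^2 - 62.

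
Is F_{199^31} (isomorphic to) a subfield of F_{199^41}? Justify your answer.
No: F_{199^31} is not a subfield of F_{199^41}

F_{p^m} embeds in F_{p^n} iff m | n. Here 31 ∤ 41 (since 41 = 1·31 + 10 with remainder 10 ≠ 0), so F_{199^31} is not a subfield of F_{199^41}. Equivalently: if it were, the tower law would give 31 = [F_{199^31}:F_199] dividing [F_{199^41}:F_199] = 41, contradiction.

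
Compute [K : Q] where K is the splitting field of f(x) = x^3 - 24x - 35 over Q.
[K : Q] = 6

By the rational root test, any rational root of the monic integer polynomial f(x) = x^3 - 24x - 35 must be an integer dividing the constant term -35, i.e. one of ±{1, 5, 7, 35}. Evaluating: f(1) = -58, f(-1) = -12, f(5) = -30, f(-5) = -40, f(7) = 140, f(-7) = -210, f(35) = 42000, f(-35) = -42070; none is 0, so f has no rational root and is therefore irreducible over Q (a cubic with no linear factor over a field is irreducible). For an irreducible cubic, the Galois group is A_3 or S_3 according as the discriminant disc(f) = -4a^3 - 27b^2 = -4·(-24)^3 - 27·(-35)^2 = 22221 is or is not a square in Q. Here disc(f) = 22221 is not a perfect square in Q, so the Galois group of f over Q is not contained in A_3 and must be all of S_3. The splitting field has degree |S_3| = 6 over Q, so [K : Q] = 6.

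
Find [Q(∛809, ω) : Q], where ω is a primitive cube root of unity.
[Q(∛809, ω) : Q] = 6

[Q(∛809):Q] = 3 (min poly x^3 - 809, irreducible since 809 is not a perfect cube). [Q(ω):Q] = 2 (min poly x^2 + x + 1). Since Q(∛809) ⊂ R and ω ∉ R, we have ω ∉ Q(∛809), so x^2 + x + 1 remains irreducible over Q(∛809) and [Q(∛809, ω) : Q(∛809)] = 2. By the tower law, [Q(∛809, ω) : Q] = 3 · 2 = 6. (In fact Q(∛809, ω) is the splitting field of x^3 - 809 over Q.)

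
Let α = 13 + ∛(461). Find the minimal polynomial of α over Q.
m_α(x) = x^3 - 39x^2 + 507x - 2658

Set β = α - 13 = ∛(461), so β^3 = 461. Then (α - 13)^3 - 461 = 0, i.e. α is a root of g(x) = (x - 13)^3 - 461 = x^3 - 39x^2 + 507x - 2658. Since g(x) = h(x - 13) where h(x) = x^3 - 461, and h is irreducible over Q (because 461 is not a perfect cube, so h has no rational root, and a monic cubic with no rational root is irreducible), g is also irreducible (irreducibility is preserved under the substitution x → x - 13). Hence m_α(x) = x^3 - 39x^2 + 507x - 2658.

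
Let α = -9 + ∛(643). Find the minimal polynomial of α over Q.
m_α(x) = x^3 + 27x^2 + 243x + 86

Set β = α + 9 = ∛(643), so β^3 = 643. Then (α + 9)^3 - 643 = 0, i.e. α is a root of g(x) = (x + 9)^3 - 643 = x^3 + 27x^2 + 243x + 86. Since g(x) = h(x + 9) where h(x) = x^3 - 643, and h is irreducible over Q (because 643 is not a perfect cube, so h has no rational root, and a monic cubic with no rational root is irreducible), g is also irreducible (irreducibility is preserved under the substitution x → x + 9). Hence m_α(x) = x^3 + 27x^2 + 243x + 86.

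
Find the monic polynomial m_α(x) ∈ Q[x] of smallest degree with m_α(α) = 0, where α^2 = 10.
m_α(x) = x^2 - 10

α satisfies α^2 - 10 = 0, so x^2 - 10 annihilates α. Since d = 10 is squarefree and ≠ 1, it is not a perfect square in Q, so x^2 - 10 has no rational root and is therefore irreducible over Q (a degree-2 polynomial over a field is irreducible iff it has no root). Hence m_α(x) = x^2 - 10.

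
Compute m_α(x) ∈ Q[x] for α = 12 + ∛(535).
m_α(x) = x^3 - 36x^2 + 432x - 2263

Set β = α - 12 = ∛(535), so β^3 = 535. Then (α - 12)^3 - 535 = 0, i.e. α is a root of g(x) = (x - 12)^3 - 535 = x^3 - 36x^2 + 432x - 2263. Since g(x) = h(x - 12) where h(x) = x^3 - 535, and h is irreducible over Q (because 535 is not a perfect cube, so h has no rational root, and a monic cubic with no rational root is irreducible), g is also irreducible (irreducibility is preserved under the substitution x → x - 12). Hence m_α(x) = x^3 - 36x^2 + 432x - 2263.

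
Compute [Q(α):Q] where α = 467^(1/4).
[Q(α):Q] = 4

α is a root of x^4 - 467. By Eisenstein's criterion at the prime p = 467 (which divides the constant term 467 but p^2 = 218089 does not, since 467 is squarefree), x^4 - 467 is irreducible over Q. Hence [Q(α):Q] = 4.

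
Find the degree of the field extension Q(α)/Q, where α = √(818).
[Q(α):Q] = 2

[Q(α):Q] equals the degree of the minimal polynomial of α. Here α^2 = 818 and x^2 - 818 is irreducible (d = 818 is squarefree, ≠ 1, hence not a square), so deg(m_α) = 2. Thus [Q(α):Q] = 2.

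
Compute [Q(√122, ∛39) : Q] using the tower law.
[Q(√122, ∛39) : Q] = 6

Let L = Q(√122, ∛39). Since Q(√122) ⊂ L and [Q(√122):Q] = 2, the tower law gives 2 | [L:Q]. Likewise Q(∛39) ⊂ L with [Q(∛39):Q] = 3 (because 39 is not a perfect cube), so 3 | [L:Q]. As gcd(2,3) = 1, [L:Q] is divisible by 6. Conversely L is generated over Q by √122 and ∛39, so [L:Q] ≤ 2·3 = 6. Therefore [Q(√122, ∛39) : Q] = 6.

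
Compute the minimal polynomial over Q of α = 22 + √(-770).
m_α(x) = x^2 - 44x + 1254

From α - 22 = √(-770), squaring gives (α - 22)^2 = -770, i.e. α^2 - 44α + 484 = -770, so α^2 - 44α + 1254 = 0. The discriminant of x^2 - 44x + 1254 is (-44)^2 - 4·(1254) = 1936 - 5016 = -3080, and 4·(-770) is not a perfect square in Q since -770 is squarefree and ≠ 1. Hence x^2 - 44x + 1254 is irreducible over Q and is the minimal polynomial of α.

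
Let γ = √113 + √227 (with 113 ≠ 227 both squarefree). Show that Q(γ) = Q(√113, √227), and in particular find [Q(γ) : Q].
[Q(γ) : Q] = 4 (equivalently, Q(γ) = Q(√113, √227))

Obviously Q(γ) ⊆ Q(√113, √227), and [Q(√113, √227):Q] = 4 (since 113, 227 are distinct squarefree integers > 1 with 25651 not a perfect square). To show equality we compute the minimal polynomial of γ. From γ = √113 + √227: γ^2 = 113 + 2√(25651) + 227 = 340 + 2√(25651), so γ^2 - 340 = 2√(25651); squaring, (γ^2 - 340)^2 = 4·25651, i.e. γ^4 - 680γ^2 + 115600 - 102604 = 0, i.e. γ^4 - 680γ^2 + 12996 = 0. So γ is a root of x^4 - 680x^2 + 12996. This polynomial is irreducible over Q: it has no rational root (each ±√113 ± √227 is irrational), and any factorization into two quadratics over Q would force √(25651) ∈ Q (pairing opposite roots) or √113, √227 ∈ Q (other pairings), all impossible. Hence [Q(γ):Q] = 4 = [Q(√113, √227):Q], so Q(γ) = Q(√113, √227).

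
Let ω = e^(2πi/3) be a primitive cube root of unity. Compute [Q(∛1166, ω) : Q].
[Q(∛1166, ω) : Q] = 6

[Q(∛1166):Q] = 3 (min poly x^3 - 1166, irreducible since 1166 is not a perfect cube). [Q(ω):Q] = 2 (min poly x^2 + x + 1). Since Q(∛1166) ⊂ R and ω ∉ R, we have ω ∉ Q(∛1166), so x^2 + x + 1 remains irreducible over Q(∛1166) and [Q(∛1166, ω) : Q(∛1166)] = 2. By the tower law, [Q(∛1166, ω) : Q] = 3 · 2 = 6. (In fact Q(∛1166, ω) is the splitting field of x^3 - 1166 over Q.)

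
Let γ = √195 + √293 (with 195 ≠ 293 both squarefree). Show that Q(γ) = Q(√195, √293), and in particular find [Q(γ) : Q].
[Q(γ) : Q] = 4 (equivalently, Q(γ) = Q(√195, √293))

Obviously Q(γ) ⊆ Q(√195, √293), and [Q(√195, √293):Q] = 4 (since 195, 293 are distinct squarefree integers > 1 with 57135 not a perfect square). To show equality we compute the minimal polynomial of γ. From γ = √195 + √293: γ^2 = 195 + 2√(57135) + 293 = 488 + 2√(57135), so γ^2 - 488 = 2√(57135); squaring, (γ^2 - 488)^2 = 4·57135, i.e. γ^4 - 976γ^2 + 238144 - 228540 = 0, i.e. γ^4 - 976γ^2 + 9604 = 0. So γ is a root of x^4 - 976x^2 + 9604. This polynomial is irreducible over Q: it has no rational root (each ±√195 ± √293 is irrational), and any factorization into two quadratics over Q would force √(57135) ∈ Q (pairing opposite roots) or √195, √293 ∈ Q (other pairings), all impossible. Hence [Q(γ):Q] = 4 = [Q(√195, √293):Q], so Q(γ) = Q(√195, √293).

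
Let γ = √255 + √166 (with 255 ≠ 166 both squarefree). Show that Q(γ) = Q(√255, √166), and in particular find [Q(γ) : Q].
[Q(γ) : Q] = 4 (equivalently, Q(γ) = Q(√255, √166))

Obviously Q(γ) ⊆ Q(√255, √166), and [Q(√255, √166):Q] = 4 (since 255, 166 are distinct squarefree integers > 1 with 42330 not a perfect square). To show equality we compute the minimal polynomial of γ. From γ = √255 + √166: γ^2 = 255 + 2√(42330) + 166 = 421 + 2√(42330), so γ^2 - 421 = 2√(42330); squaring, (γ^2 - 421)^2 = 4·42330, i.e. γ^4 - 842γ^2 + 177241 - 169320 = 0, i.e. γ^4 - 842γ^2 + 7921 = 0. So γ is a root of x^4 - 842x^2 + 7921. This polynomial is irreducible over Q: it has no rational root (each ±√255 ± √166 is irrational), and any factorization into two quadratics over Q would force √(42330) ∈ Q (pairing opposite roots) or √255, √166 ∈ Q (other pairings), all impossible. Hence [Q(γ):Q] = 4 = [Q(√255, √166):Q], so Q(γ) = Q(√255, √166).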